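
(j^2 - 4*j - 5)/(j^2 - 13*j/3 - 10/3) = 3*(j + 1)/(3*j + 2)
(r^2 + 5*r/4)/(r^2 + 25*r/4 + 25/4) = r/(r + 5)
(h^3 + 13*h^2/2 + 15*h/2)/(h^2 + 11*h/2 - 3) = h*(2*h^2 + 13*h + 15)/(2*h^2 + 11*h - 6)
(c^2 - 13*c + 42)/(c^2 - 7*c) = (c - 6)/c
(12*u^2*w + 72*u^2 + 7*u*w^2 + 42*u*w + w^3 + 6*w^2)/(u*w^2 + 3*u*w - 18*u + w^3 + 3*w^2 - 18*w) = (12*u^2 + 7*u*w + w^2)/(u*w - 3*u + w^2 - 3*w)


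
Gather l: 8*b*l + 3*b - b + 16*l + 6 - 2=2*b + l*(8*b + 16) + 4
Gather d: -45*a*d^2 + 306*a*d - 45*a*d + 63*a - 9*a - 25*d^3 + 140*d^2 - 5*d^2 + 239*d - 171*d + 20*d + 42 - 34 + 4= 54*a - 25*d^3 + d^2*(135 - 45*a) + d*(261*a + 88) + 12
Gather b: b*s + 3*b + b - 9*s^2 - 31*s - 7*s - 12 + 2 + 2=b*(s + 4) - 9*s^2 - 38*s - 8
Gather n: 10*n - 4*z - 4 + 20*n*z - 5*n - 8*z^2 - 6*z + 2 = n*(20*z + 5) - 8*z^2 - 10*z - 2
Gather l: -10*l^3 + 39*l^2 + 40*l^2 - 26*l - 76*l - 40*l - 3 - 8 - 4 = -10*l^3 + 79*l^2 - 142*l - 15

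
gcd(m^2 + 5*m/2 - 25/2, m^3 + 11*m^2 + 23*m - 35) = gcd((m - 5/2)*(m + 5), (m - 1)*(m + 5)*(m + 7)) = m + 5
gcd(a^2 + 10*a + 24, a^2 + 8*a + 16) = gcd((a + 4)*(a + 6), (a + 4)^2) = a + 4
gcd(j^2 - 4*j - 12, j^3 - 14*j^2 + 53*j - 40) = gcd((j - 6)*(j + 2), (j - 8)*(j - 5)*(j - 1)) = 1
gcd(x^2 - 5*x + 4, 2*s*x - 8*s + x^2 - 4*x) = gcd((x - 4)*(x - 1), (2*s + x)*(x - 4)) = x - 4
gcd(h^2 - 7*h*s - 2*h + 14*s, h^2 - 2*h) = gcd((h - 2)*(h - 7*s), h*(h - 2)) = h - 2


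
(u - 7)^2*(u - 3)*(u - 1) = u^4 - 18*u^3 + 108*u^2 - 238*u + 147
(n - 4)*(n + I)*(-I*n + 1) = -I*n^3 + 2*n^2 + 4*I*n^2 - 8*n + I*n - 4*I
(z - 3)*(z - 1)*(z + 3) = z^3 - z^2 - 9*z + 9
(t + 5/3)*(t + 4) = t^2 + 17*t/3 + 20/3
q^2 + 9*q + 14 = (q + 2)*(q + 7)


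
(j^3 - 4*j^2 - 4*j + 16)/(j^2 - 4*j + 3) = (j^3 - 4*j^2 - 4*j + 16)/(j^2 - 4*j + 3)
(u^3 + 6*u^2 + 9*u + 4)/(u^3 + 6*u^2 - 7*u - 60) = (u^2 + 2*u + 1)/(u^2 + 2*u - 15)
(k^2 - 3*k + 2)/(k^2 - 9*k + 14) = (k - 1)/(k - 7)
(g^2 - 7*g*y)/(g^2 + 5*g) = (g - 7*y)/(g + 5)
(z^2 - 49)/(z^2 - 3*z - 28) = (z + 7)/(z + 4)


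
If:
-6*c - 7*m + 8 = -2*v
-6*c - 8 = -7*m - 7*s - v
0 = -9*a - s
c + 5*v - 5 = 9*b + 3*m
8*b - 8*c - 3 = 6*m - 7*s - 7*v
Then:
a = 95*v/679 - 1093/4074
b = 26*v/97 - 293/776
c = 1093/776 - 47*v/97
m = 68*v/97 - 25/388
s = 3279/1358 - 855*v/679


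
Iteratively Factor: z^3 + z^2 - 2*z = (z)*(z^2 + z - 2) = z*(z - 1)*(z + 2)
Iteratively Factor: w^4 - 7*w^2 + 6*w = (w + 3)*(w^3 - 3*w^2 + 2*w) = (w - 1)*(w + 3)*(w^2 - 2*w) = (w - 2)*(w - 1)*(w + 3)*(w)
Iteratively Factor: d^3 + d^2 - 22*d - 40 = (d - 5)*(d^2 + 6*d + 8) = (d - 5)*(d + 2)*(d + 4)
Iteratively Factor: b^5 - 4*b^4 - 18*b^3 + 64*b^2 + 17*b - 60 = (b + 1)*(b^4 - 5*b^3 - 13*b^2 + 77*b - 60) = (b - 1)*(b + 1)*(b^3 - 4*b^2 - 17*b + 60) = (b - 3)*(b - 1)*(b + 1)*(b^2 - b - 20) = (b - 3)*(b - 1)*(b + 1)*(b + 4)*(b - 5)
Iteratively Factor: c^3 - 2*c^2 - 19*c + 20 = (c + 4)*(c^2 - 6*c + 5) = (c - 5)*(c + 4)*(c - 1)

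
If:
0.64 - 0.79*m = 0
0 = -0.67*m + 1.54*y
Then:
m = 0.81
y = 0.35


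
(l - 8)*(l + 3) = l^2 - 5*l - 24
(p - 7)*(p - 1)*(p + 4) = p^3 - 4*p^2 - 25*p + 28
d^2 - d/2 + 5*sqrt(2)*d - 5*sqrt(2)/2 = (d - 1/2)*(d + 5*sqrt(2))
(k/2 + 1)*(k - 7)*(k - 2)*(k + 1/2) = k^4/2 - 13*k^3/4 - 15*k^2/4 + 13*k + 7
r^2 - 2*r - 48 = (r - 8)*(r + 6)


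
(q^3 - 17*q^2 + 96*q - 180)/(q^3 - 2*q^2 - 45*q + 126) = (q^2 - 11*q + 30)/(q^2 + 4*q - 21)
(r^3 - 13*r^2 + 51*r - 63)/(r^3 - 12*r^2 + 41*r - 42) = (r - 3)/(r - 2)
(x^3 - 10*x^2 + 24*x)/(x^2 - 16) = x*(x - 6)/(x + 4)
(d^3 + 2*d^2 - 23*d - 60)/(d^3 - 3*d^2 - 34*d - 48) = (d^2 - d - 20)/(d^2 - 6*d - 16)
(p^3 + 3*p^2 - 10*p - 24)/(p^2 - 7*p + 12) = (p^2 + 6*p + 8)/(p - 4)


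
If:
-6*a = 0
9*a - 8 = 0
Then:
No Solution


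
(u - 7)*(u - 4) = u^2 - 11*u + 28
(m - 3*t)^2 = m^2 - 6*m*t + 9*t^2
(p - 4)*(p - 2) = p^2 - 6*p + 8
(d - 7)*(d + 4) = d^2 - 3*d - 28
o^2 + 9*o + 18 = (o + 3)*(o + 6)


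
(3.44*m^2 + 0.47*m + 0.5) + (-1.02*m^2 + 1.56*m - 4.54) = 2.42*m^2 + 2.03*m - 4.04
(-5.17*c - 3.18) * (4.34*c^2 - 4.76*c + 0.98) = -22.4378*c^3 + 10.808*c^2 + 10.0702*c - 3.1164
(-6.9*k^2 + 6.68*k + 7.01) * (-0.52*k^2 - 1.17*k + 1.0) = 3.588*k^4 + 4.5994*k^3 - 18.3608*k^2 - 1.5217*k + 7.01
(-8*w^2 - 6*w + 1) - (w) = -8*w^2 - 7*w + 1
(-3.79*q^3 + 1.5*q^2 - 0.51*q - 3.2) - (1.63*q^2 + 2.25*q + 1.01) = -3.79*q^3 - 0.13*q^2 - 2.76*q - 4.21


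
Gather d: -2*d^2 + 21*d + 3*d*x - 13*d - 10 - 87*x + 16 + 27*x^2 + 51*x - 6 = -2*d^2 + d*(3*x + 8) + 27*x^2 - 36*x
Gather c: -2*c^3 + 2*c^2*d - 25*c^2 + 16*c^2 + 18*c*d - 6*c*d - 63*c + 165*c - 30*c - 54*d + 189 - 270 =-2*c^3 + c^2*(2*d - 9) + c*(12*d + 72) - 54*d - 81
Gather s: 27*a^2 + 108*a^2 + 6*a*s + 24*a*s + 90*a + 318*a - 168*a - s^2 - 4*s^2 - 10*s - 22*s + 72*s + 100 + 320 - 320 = 135*a^2 + 240*a - 5*s^2 + s*(30*a + 40) + 100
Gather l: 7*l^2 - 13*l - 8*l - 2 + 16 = 7*l^2 - 21*l + 14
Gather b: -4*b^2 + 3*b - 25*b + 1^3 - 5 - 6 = -4*b^2 - 22*b - 10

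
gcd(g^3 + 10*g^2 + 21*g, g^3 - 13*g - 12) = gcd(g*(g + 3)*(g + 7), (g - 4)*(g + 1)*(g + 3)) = g + 3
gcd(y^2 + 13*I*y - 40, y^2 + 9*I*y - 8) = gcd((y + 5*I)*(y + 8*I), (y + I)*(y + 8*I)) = y + 8*I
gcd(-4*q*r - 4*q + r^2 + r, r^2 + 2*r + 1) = r + 1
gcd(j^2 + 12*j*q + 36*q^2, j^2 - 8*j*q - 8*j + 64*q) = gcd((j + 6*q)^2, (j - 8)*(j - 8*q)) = 1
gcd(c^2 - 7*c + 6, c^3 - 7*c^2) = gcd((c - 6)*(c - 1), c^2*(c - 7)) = 1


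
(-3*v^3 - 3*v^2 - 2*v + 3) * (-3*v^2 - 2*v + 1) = 9*v^5 + 15*v^4 + 9*v^3 - 8*v^2 - 8*v + 3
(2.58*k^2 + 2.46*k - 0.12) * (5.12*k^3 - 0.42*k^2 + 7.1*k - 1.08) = 13.2096*k^5 + 11.5116*k^4 + 16.6704*k^3 + 14.73*k^2 - 3.5088*k + 0.1296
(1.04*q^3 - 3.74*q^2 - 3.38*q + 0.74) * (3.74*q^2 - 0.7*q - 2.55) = 3.8896*q^5 - 14.7156*q^4 - 12.6752*q^3 + 14.6706*q^2 + 8.101*q - 1.887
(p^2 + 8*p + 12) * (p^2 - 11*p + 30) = p^4 - 3*p^3 - 46*p^2 + 108*p + 360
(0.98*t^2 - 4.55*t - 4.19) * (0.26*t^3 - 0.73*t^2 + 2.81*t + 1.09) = 0.2548*t^5 - 1.8984*t^4 + 4.9859*t^3 - 8.6586*t^2 - 16.7334*t - 4.5671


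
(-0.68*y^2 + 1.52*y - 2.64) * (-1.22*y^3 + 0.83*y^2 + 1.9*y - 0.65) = 0.8296*y^5 - 2.4188*y^4 + 3.1904*y^3 + 1.1388*y^2 - 6.004*y + 1.716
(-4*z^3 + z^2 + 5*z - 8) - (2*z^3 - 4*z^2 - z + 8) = -6*z^3 + 5*z^2 + 6*z - 16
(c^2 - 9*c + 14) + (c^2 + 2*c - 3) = 2*c^2 - 7*c + 11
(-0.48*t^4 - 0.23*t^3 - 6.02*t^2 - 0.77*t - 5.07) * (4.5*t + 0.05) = -2.16*t^5 - 1.059*t^4 - 27.1015*t^3 - 3.766*t^2 - 22.8535*t - 0.2535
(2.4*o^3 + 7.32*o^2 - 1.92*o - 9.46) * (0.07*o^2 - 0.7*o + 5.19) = 0.168*o^5 - 1.1676*o^4 + 7.1976*o^3 + 38.6726*o^2 - 3.3428*o - 49.0974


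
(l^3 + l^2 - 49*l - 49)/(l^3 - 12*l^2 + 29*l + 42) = (l + 7)/(l - 6)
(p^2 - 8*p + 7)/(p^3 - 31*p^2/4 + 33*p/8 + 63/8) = 8*(p - 1)/(8*p^2 - 6*p - 9)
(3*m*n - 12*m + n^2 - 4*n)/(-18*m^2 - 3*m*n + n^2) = (4 - n)/(6*m - n)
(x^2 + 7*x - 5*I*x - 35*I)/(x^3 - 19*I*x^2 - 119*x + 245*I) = (x + 7)/(x^2 - 14*I*x - 49)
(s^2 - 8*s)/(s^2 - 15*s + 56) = s/(s - 7)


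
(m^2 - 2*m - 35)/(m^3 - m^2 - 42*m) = (m + 5)/(m*(m + 6))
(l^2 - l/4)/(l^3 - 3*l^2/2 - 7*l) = (1 - 4*l)/(2*(-2*l^2 + 3*l + 14))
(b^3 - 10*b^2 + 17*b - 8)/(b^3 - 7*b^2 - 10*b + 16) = (b - 1)/(b + 2)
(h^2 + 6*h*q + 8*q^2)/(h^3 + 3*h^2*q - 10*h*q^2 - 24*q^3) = 1/(h - 3*q)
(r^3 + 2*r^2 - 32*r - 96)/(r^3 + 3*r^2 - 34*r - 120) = (r + 4)/(r + 5)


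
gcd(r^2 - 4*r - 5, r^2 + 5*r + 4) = r + 1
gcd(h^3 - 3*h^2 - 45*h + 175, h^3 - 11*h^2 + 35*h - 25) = h^2 - 10*h + 25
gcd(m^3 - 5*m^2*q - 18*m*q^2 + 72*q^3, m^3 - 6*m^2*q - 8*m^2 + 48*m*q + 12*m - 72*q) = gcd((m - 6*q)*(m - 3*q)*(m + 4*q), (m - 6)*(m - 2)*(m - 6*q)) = -m + 6*q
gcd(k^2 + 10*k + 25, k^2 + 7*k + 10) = k + 5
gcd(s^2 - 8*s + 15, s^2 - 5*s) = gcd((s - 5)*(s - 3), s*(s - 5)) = s - 5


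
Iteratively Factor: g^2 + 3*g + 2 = (g + 1)*(g + 2)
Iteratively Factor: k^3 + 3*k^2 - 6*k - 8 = (k + 1)*(k^2 + 2*k - 8) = (k - 2)*(k + 1)*(k + 4)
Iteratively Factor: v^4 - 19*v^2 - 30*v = (v + 3)*(v^3 - 3*v^2 - 10*v) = v*(v + 3)*(v^2 - 3*v - 10) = v*(v - 5)*(v + 3)*(v + 2)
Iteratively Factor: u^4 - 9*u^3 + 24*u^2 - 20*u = (u)*(u^3 - 9*u^2 + 24*u - 20) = u*(u - 2)*(u^2 - 7*u + 10) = u*(u - 5)*(u - 2)*(u - 2)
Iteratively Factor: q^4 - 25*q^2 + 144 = (q - 4)*(q^3 + 4*q^2 - 9*q - 36) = (q - 4)*(q + 4)*(q^2 - 9) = (q - 4)*(q - 3)*(q + 4)*(q + 3)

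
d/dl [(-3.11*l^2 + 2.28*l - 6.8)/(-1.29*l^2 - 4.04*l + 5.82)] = (15.5056*l^2 - 53.7444*l - 14.2024)/(1.6641*l^4 + 10.4232*l^3 + 1.306*l^2 - 47.0256*l + 33.8724)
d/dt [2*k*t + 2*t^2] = 2*k + 4*t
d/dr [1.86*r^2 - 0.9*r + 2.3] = 3.72*r - 0.9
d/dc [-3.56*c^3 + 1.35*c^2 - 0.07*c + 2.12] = -10.68*c^2 + 2.7*c - 0.07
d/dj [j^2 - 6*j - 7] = 2*j - 6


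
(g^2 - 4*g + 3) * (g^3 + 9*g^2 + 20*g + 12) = g^5 + 5*g^4 - 13*g^3 - 41*g^2 + 12*g + 36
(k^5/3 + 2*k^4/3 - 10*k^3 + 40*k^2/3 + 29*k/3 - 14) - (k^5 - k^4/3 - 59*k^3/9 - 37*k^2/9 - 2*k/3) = -2*k^5/3 + k^4 - 31*k^3/9 + 157*k^2/9 + 31*k/3 - 14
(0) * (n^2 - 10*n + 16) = 0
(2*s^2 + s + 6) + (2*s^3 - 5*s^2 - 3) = 2*s^3 - 3*s^2 + s + 3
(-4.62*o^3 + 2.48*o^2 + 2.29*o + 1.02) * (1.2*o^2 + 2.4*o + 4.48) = -5.544*o^5 - 8.112*o^4 - 11.9976*o^3 + 17.8304*o^2 + 12.7072*o + 4.5696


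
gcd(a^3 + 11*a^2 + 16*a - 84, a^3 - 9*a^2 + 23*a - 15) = 1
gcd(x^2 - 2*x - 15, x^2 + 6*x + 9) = x + 3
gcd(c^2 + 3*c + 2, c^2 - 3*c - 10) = c + 2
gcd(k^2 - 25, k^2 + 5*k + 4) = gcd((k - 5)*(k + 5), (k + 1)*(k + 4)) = 1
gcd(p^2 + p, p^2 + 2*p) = p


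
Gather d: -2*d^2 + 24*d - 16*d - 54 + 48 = -2*d^2 + 8*d - 6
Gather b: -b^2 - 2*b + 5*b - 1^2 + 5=-b^2 + 3*b + 4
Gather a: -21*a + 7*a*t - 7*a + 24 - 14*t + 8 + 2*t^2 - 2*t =a*(7*t - 28) + 2*t^2 - 16*t + 32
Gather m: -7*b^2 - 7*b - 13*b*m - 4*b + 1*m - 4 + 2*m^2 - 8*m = -7*b^2 - 11*b + 2*m^2 + m*(-13*b - 7) - 4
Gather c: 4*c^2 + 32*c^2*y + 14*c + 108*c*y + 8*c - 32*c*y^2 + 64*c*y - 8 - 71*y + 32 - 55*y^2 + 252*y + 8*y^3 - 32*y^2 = c^2*(32*y + 4) + c*(-32*y^2 + 172*y + 22) + 8*y^3 - 87*y^2 + 181*y + 24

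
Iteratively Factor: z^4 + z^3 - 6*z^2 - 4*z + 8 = (z + 2)*(z^3 - z^2 - 4*z + 4) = (z - 1)*(z + 2)*(z^2 - 4) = (z - 1)*(z + 2)^2*(z - 2)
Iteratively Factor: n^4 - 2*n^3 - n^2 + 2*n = (n + 1)*(n^3 - 3*n^2 + 2*n) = (n - 1)*(n + 1)*(n^2 - 2*n) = (n - 2)*(n - 1)*(n + 1)*(n)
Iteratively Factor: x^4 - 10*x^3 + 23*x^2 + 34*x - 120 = (x + 2)*(x^3 - 12*x^2 + 47*x - 60) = (x - 5)*(x + 2)*(x^2 - 7*x + 12) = (x - 5)*(x - 3)*(x + 2)*(x - 4)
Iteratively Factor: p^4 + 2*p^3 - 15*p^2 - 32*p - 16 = (p + 1)*(p^3 + p^2 - 16*p - 16) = (p - 4)*(p + 1)*(p^2 + 5*p + 4) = (p - 4)*(p + 1)^2*(p + 4)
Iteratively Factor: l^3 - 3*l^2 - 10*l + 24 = (l + 3)*(l^2 - 6*l + 8) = (l - 2)*(l + 3)*(l - 4)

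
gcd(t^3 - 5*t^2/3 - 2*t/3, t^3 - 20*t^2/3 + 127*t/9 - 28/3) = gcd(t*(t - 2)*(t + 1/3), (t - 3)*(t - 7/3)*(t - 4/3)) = 1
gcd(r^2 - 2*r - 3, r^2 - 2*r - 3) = r^2 - 2*r - 3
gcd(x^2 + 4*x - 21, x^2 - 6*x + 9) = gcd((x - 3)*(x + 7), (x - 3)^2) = x - 3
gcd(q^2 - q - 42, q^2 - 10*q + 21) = q - 7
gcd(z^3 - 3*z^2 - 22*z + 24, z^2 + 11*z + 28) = z + 4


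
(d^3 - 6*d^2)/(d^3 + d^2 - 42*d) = d/(d + 7)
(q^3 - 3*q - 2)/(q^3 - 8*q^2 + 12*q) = (q^2 + 2*q + 1)/(q*(q - 6))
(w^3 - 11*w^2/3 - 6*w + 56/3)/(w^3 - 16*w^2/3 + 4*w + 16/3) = (3*w + 7)/(3*w + 2)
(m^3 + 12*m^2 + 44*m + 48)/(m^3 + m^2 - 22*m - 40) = (m + 6)/(m - 5)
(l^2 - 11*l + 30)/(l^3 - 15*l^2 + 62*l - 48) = (l - 5)/(l^2 - 9*l + 8)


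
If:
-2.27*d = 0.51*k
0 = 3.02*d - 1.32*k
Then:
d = 0.00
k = 0.00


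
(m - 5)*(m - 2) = m^2 - 7*m + 10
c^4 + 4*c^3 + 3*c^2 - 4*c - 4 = (c - 1)*(c + 1)*(c + 2)^2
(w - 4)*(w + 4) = w^2 - 16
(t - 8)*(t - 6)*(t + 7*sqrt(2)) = t^3 - 14*t^2 + 7*sqrt(2)*t^2 - 98*sqrt(2)*t + 48*t + 336*sqrt(2)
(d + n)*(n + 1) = d*n + d + n^2 + n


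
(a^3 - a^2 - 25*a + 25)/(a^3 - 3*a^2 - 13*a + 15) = (a + 5)/(a + 3)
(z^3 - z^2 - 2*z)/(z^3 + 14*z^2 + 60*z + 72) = z*(z^2 - z - 2)/(z^3 + 14*z^2 + 60*z + 72)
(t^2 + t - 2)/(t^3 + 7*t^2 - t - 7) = (t + 2)/(t^2 + 8*t + 7)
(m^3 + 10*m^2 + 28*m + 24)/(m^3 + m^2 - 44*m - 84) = (m + 2)/(m - 7)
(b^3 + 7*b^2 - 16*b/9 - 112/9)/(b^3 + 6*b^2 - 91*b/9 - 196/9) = (3*b - 4)/(3*b - 7)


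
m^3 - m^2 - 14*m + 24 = (m - 3)*(m - 2)*(m + 4)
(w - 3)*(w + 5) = w^2 + 2*w - 15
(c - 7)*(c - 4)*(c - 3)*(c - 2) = c^4 - 16*c^3 + 89*c^2 - 206*c + 168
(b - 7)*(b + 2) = b^2 - 5*b - 14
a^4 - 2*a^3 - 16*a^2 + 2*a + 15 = (a - 5)*(a - 1)*(a + 1)*(a + 3)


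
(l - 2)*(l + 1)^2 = l^3 - 3*l - 2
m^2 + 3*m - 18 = (m - 3)*(m + 6)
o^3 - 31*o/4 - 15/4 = (o - 3)*(o + 1/2)*(o + 5/2)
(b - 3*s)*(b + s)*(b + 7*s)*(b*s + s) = b^4*s + 5*b^3*s^2 + b^3*s - 17*b^2*s^3 + 5*b^2*s^2 - 21*b*s^4 - 17*b*s^3 - 21*s^4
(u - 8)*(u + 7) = u^2 - u - 56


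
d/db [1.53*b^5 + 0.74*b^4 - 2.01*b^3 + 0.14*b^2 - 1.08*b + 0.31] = 7.65*b^4 + 2.96*b^3 - 6.03*b^2 + 0.28*b - 1.08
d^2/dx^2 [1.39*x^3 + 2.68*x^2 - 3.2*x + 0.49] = 8.34*x + 5.36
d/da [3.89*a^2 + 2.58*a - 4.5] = 7.78*a + 2.58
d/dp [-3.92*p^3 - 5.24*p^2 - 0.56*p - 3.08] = -11.76*p^2 - 10.48*p - 0.56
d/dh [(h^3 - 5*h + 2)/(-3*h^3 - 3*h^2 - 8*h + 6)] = (-3*h^4 - 46*h^3 + 21*h^2 + 12*h - 14)/(9*h^6 + 18*h^5 + 57*h^4 + 12*h^3 + 28*h^2 - 96*h + 36)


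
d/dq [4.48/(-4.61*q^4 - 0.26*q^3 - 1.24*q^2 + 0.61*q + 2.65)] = (82.6112*q^3 + 3.4944*q^2 + 11.1104*q - 2.7328)/(4.61*q^4 + 0.26*q^3 + 1.24*q^2 - 0.61*q - 2.65)^2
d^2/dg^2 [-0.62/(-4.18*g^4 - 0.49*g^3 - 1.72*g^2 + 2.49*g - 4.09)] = (-(31.0992*g^2 + 1.8228*g + 2.1328)*(4.18*g^4 + 0.49*g^3 + 1.72*g^2 - 2.49*g + 4.09) + 0.62*(16.72*g^3 + 1.47*g^2 + 3.44*g - 2.49)*(33.44*g^3 + 2.94*g^2 + 6.88*g - 4.98))/(4.18*g^4 + 0.49*g^3 + 1.72*g^2 - 2.49*g + 4.09)^3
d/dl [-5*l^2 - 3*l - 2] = -10*l - 3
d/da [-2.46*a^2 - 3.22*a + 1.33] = -4.92*a - 3.22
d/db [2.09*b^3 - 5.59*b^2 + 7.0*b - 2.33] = 6.27*b^2 - 11.18*b + 7.0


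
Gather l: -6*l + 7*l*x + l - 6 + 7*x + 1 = l*(7*x - 5) + 7*x - 5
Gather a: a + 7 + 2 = a + 9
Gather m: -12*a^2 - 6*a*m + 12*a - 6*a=-12*a^2 - 6*a*m + 6*a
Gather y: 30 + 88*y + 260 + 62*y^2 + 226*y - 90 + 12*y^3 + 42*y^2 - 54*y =12*y^3 + 104*y^2 + 260*y + 200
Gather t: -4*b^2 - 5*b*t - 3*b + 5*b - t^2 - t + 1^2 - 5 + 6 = -4*b^2 + 2*b - t^2 + t*(-5*b - 1) + 2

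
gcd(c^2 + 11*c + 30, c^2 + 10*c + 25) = c + 5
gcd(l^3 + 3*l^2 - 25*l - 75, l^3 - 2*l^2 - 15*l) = l^2 - 2*l - 15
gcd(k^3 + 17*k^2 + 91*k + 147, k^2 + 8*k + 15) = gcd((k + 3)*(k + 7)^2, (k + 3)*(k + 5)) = k + 3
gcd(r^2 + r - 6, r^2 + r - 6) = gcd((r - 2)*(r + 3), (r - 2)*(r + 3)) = r^2 + r - 6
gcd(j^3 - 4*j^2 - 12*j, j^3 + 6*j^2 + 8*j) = j^2 + 2*j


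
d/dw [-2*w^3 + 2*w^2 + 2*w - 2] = -6*w^2 + 4*w + 2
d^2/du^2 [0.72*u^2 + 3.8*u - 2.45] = 1.44000000000000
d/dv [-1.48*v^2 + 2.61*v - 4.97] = 2.61 - 2.96*v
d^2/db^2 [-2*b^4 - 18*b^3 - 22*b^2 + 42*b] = -24*b^2 - 108*b - 44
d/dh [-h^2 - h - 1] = -2*h - 1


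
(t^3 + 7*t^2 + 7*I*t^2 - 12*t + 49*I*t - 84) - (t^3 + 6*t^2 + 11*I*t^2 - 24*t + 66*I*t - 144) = t^2 - 4*I*t^2 + 12*t - 17*I*t + 60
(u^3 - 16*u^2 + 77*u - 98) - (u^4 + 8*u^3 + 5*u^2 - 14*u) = -u^4 - 7*u^3 - 21*u^2 + 91*u - 98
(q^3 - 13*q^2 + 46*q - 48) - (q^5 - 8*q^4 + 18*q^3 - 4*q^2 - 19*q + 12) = -q^5 + 8*q^4 - 17*q^3 - 9*q^2 + 65*q - 60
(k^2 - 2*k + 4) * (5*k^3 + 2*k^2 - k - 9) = 5*k^5 - 8*k^4 + 15*k^3 + k^2 + 14*k - 36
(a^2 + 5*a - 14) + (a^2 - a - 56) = 2*a^2 + 4*a - 70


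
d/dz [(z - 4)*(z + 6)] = 2*z + 2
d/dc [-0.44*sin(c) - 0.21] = -0.44*cos(c)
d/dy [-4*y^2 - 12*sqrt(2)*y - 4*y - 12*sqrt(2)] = -8*y - 12*sqrt(2) - 4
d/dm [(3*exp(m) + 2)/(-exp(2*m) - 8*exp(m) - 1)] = (3*exp(2*m) + 4*exp(m) + 13)*exp(m)/(exp(4*m) + 16*exp(3*m) + 66*exp(2*m) + 16*exp(m) + 1)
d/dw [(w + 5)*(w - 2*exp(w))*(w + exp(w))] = (w + 5)*(w - 2*exp(w))*(exp(w) + 1) - (w + 5)*(w + exp(w))*(2*exp(w) - 1) + (w - 2*exp(w))*(w + exp(w))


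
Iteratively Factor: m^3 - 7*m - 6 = (m + 2)*(m^2 - 2*m - 3) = (m + 1)*(m + 2)*(m - 3)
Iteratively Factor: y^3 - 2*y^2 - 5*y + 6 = (y - 3)*(y^2 + y - 2) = (y - 3)*(y + 2)*(y - 1)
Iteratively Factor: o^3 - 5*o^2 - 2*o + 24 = (o + 2)*(o^2 - 7*o + 12) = (o - 3)*(o + 2)*(o - 4)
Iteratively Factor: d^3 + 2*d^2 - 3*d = (d)*(d^2 + 2*d - 3) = d*(d - 1)*(d + 3)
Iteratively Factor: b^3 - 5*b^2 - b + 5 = (b - 5)*(b^2 - 1) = (b - 5)*(b - 1)*(b + 1)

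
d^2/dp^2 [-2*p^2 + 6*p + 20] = -4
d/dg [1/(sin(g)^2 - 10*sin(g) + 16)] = 2*(5 - sin(g))*cos(g)/(sin(g)^2 - 10*sin(g) + 16)^2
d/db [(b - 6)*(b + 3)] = 2*b - 3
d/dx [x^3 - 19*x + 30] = 3*x^2 - 19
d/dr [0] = 0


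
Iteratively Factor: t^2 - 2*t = (t - 2)*(t)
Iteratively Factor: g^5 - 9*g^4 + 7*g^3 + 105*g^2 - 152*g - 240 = (g - 4)*(g^4 - 5*g^3 - 13*g^2 + 53*g + 60) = (g - 4)*(g + 3)*(g^3 - 8*g^2 + 11*g + 20) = (g - 4)*(g + 1)*(g + 3)*(g^2 - 9*g + 20) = (g - 5)*(g - 4)*(g + 1)*(g + 3)*(g - 4)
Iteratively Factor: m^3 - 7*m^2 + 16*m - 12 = (m - 3)*(m^2 - 4*m + 4) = (m - 3)*(m - 2)*(m - 2)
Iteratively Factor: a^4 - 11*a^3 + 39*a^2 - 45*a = (a - 3)*(a^3 - 8*a^2 + 15*a) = (a - 3)^2*(a^2 - 5*a) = a*(a - 3)^2*(a - 5)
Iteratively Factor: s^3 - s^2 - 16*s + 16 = (s - 1)*(s^2 - 16) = (s - 4)*(s - 1)*(s + 4)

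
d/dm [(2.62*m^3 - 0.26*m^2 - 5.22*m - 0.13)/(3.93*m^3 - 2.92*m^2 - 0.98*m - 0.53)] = (-3.5527136788005e-15*m^5 - 6.6286*m^4 + 35.894*m^3 - 17.6207*m^2 - 0.4836*m + 2.6392)/(15.4449*m^6 - 22.9512*m^5 + 0.823599999999999*m^4 + 1.5574*m^3 + 4.0556*m^2 + 1.0388*m + 0.2809)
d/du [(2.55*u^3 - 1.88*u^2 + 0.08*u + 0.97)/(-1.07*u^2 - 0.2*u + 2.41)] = (-2.7285*u^4 - 1.02*u^3 + 18.8981*u^2 - 6.9858*u + 0.3868)/(1.1449*u^4 + 0.428*u^3 - 5.1174*u^2 - 0.964*u + 5.8081)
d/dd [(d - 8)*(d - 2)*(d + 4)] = 3*d^2 - 12*d - 24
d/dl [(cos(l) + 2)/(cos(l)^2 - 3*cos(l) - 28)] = (cos(l)^2 + 4*cos(l) + 22)*sin(l)/(sin(l)^2 + 3*cos(l) + 27)^2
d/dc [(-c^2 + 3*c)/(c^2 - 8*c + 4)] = (5*c^2 - 8*c + 12)/(c^4 - 16*c^3 + 72*c^2 - 64*c + 16)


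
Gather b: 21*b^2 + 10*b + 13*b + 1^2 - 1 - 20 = 21*b^2 + 23*b - 20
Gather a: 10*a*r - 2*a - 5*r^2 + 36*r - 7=a*(10*r - 2) - 5*r^2 + 36*r - 7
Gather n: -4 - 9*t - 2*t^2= -2*t^2 - 9*t - 4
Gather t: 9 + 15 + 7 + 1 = 32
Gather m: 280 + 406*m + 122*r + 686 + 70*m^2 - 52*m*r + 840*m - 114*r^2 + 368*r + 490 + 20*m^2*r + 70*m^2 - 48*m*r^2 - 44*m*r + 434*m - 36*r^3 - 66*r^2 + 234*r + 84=m^2*(20*r + 140) + m*(-48*r^2 - 96*r + 1680) - 36*r^3 - 180*r^2 + 724*r + 1540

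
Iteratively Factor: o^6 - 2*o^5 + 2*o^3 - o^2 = (o - 1)*(o^5 - o^4 - o^3 + o^2) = o*(o - 1)*(o^4 - o^3 - o^2 + o) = o*(o - 1)^2*(o^3 - o) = o^2*(o - 1)^2*(o^2 - 1) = o^2*(o - 1)^3*(o + 1)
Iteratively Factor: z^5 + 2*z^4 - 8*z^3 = (z)*(z^4 + 2*z^3 - 8*z^2) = z^2*(z^3 + 2*z^2 - 8*z) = z^3*(z^2 + 2*z - 8) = z^3*(z + 4)*(z - 2)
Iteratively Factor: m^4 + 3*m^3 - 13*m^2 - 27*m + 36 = (m - 3)*(m^3 + 6*m^2 + 5*m - 12) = (m - 3)*(m + 3)*(m^2 + 3*m - 4) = (m - 3)*(m + 3)*(m + 4)*(m - 1)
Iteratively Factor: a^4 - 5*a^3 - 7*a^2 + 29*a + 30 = (a - 3)*(a^3 - 2*a^2 - 13*a - 10) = (a - 3)*(a + 1)*(a^2 - 3*a - 10) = (a - 3)*(a + 1)*(a + 2)*(a - 5)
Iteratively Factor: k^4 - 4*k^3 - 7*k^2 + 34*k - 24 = (k + 3)*(k^3 - 7*k^2 + 14*k - 8) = (k - 1)*(k + 3)*(k^2 - 6*k + 8) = (k - 4)*(k - 1)*(k + 3)*(k - 2)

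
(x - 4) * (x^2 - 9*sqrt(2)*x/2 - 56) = x^3 - 9*sqrt(2)*x^2/2 - 4*x^2 - 56*x + 18*sqrt(2)*x + 224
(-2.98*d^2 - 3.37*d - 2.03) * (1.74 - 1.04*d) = 3.0992*d^3 - 1.6804*d^2 - 3.7526*d - 3.5322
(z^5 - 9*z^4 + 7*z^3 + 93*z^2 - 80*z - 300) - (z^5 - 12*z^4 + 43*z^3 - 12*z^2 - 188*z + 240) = 3*z^4 - 36*z^3 + 105*z^2 + 108*z - 540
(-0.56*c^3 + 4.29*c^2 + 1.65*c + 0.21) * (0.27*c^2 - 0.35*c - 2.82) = -0.1512*c^5 + 1.3543*c^4 + 0.5232*c^3 - 12.6186*c^2 - 4.7265*c - 0.5922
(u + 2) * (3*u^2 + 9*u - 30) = 3*u^3 + 15*u^2 - 12*u - 60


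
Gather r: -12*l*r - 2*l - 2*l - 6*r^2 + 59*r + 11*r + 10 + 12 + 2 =-4*l - 6*r^2 + r*(70 - 12*l) + 24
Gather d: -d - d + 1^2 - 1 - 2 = -2*d - 2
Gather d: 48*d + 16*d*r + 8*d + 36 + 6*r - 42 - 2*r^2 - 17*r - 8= d*(16*r + 56) - 2*r^2 - 11*r - 14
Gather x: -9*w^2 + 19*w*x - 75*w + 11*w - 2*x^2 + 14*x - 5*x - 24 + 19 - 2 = -9*w^2 - 64*w - 2*x^2 + x*(19*w + 9) - 7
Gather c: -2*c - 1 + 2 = 1 - 2*c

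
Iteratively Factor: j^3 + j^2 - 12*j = (j)*(j^2 + j - 12) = j*(j - 3)*(j + 4)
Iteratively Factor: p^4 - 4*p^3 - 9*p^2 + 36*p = (p + 3)*(p^3 - 7*p^2 + 12*p) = (p - 4)*(p + 3)*(p^2 - 3*p) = (p - 4)*(p - 3)*(p + 3)*(p)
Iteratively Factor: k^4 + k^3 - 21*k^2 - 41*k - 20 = (k - 5)*(k^3 + 6*k^2 + 9*k + 4) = (k - 5)*(k + 1)*(k^2 + 5*k + 4) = (k - 5)*(k + 1)*(k + 4)*(k + 1)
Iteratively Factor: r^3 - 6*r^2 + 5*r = (r - 5)*(r^2 - r) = r*(r - 5)*(r - 1)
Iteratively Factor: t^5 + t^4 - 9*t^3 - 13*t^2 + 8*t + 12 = (t + 2)*(t^4 - t^3 - 7*t^2 + t + 6) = (t + 2)^2*(t^3 - 3*t^2 - t + 3) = (t + 1)*(t + 2)^2*(t^2 - 4*t + 3) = (t - 3)*(t + 1)*(t + 2)^2*(t - 1)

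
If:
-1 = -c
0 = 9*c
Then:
No Solution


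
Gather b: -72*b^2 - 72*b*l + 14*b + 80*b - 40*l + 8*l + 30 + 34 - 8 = -72*b^2 + b*(94 - 72*l) - 32*l + 56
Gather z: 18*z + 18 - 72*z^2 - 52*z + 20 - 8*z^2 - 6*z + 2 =-80*z^2 - 40*z + 40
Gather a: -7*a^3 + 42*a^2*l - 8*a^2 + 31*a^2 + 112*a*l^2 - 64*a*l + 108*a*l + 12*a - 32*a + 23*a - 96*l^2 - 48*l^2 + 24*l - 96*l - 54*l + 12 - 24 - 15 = -7*a^3 + a^2*(42*l + 23) + a*(112*l^2 + 44*l + 3) - 144*l^2 - 126*l - 27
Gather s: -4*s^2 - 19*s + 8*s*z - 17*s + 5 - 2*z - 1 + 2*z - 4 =-4*s^2 + s*(8*z - 36)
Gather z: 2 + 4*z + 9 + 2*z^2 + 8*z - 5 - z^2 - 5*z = z^2 + 7*z + 6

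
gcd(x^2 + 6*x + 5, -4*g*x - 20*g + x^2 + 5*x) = x + 5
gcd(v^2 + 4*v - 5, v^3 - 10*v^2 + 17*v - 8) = v - 1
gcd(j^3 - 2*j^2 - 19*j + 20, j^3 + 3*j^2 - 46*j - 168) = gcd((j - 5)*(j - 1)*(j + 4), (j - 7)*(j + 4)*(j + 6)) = j + 4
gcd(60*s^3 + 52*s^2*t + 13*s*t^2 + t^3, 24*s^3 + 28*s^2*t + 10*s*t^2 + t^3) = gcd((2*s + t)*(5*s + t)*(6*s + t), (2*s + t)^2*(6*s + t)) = 12*s^2 + 8*s*t + t^2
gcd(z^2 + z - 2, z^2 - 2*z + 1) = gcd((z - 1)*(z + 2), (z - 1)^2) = z - 1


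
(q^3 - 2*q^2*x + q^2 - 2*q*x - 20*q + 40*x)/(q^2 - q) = (q^3 - 2*q^2*x + q^2 - 2*q*x - 20*q + 40*x)/(q*(q - 1))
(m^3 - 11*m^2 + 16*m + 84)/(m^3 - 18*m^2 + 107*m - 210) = (m + 2)/(m - 5)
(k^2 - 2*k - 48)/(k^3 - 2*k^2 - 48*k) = 1/k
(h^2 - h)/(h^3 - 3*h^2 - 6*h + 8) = h/(h^2 - 2*h - 8)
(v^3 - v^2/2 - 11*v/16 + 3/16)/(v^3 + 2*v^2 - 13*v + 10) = (v^2 + v/2 - 3/16)/(v^2 + 3*v - 10)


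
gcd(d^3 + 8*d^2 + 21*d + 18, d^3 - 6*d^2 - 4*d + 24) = d + 2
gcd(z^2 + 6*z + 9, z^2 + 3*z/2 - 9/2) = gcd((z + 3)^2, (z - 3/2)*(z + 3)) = z + 3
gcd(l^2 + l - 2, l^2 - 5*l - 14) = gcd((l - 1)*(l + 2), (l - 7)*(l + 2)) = l + 2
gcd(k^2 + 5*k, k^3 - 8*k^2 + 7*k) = k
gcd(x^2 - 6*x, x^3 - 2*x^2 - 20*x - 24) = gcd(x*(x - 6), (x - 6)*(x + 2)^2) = x - 6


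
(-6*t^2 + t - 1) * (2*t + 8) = -12*t^3 - 46*t^2 + 6*t - 8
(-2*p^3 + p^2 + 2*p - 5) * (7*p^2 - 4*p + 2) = -14*p^5 + 15*p^4 + 6*p^3 - 41*p^2 + 24*p - 10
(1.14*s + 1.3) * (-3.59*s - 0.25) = -4.0926*s^2 - 4.952*s - 0.325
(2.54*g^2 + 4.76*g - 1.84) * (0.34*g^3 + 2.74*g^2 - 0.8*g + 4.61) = 0.8636*g^5 + 8.578*g^4 + 10.3848*g^3 + 2.8598*g^2 + 23.4156*g - 8.4824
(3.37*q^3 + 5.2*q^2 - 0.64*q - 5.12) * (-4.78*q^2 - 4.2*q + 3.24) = -16.1086*q^5 - 39.01*q^4 - 7.862*q^3 + 44.0096*q^2 + 19.4304*q - 16.5888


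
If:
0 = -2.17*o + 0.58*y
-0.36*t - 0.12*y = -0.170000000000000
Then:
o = 0.267281105990783*y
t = 0.472222222222222 - 0.333333333333333*y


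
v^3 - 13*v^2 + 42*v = v*(v - 7)*(v - 6)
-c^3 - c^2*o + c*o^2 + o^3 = (-c + o)*(c + o)^2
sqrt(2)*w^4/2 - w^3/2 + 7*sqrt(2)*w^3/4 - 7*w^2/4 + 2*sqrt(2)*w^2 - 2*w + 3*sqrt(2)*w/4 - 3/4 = (w/2 + 1/2)*(w + 3/2)*(w - sqrt(2)/2)*(sqrt(2)*w + sqrt(2))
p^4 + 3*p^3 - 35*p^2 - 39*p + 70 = (p - 5)*(p - 1)*(p + 2)*(p + 7)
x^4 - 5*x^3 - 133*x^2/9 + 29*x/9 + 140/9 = (x - 7)*(x - 1)*(x + 4/3)*(x + 5/3)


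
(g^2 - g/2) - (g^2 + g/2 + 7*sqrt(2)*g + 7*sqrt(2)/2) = -7*sqrt(2)*g - g - 7*sqrt(2)/2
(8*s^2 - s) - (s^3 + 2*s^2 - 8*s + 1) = -s^3 + 6*s^2 + 7*s - 1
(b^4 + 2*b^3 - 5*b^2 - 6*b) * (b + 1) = b^5 + 3*b^4 - 3*b^3 - 11*b^2 - 6*b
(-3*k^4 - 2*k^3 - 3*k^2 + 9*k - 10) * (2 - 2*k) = 6*k^5 - 2*k^4 + 2*k^3 - 24*k^2 + 38*k - 20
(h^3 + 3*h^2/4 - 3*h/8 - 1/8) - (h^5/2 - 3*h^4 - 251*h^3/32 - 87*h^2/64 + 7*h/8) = -h^5/2 + 3*h^4 + 283*h^3/32 + 135*h^2/64 - 5*h/4 - 1/8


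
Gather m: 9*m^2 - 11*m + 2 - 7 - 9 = 9*m^2 - 11*m - 14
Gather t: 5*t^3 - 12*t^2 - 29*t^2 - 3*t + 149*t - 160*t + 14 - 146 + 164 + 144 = 5*t^3 - 41*t^2 - 14*t + 176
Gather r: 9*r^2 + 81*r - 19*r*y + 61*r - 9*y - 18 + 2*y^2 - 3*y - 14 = 9*r^2 + r*(142 - 19*y) + 2*y^2 - 12*y - 32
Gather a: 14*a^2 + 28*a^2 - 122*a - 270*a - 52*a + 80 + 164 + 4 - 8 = 42*a^2 - 444*a + 240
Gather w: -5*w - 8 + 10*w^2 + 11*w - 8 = 10*w^2 + 6*w - 16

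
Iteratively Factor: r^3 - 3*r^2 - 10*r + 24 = (r - 4)*(r^2 + r - 6) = (r - 4)*(r + 3)*(r - 2)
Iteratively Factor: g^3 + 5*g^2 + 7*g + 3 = (g + 1)*(g^2 + 4*g + 3) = (g + 1)*(g + 3)*(g + 1)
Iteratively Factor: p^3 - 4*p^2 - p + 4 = (p - 4)*(p^2 - 1) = (p - 4)*(p - 1)*(p + 1)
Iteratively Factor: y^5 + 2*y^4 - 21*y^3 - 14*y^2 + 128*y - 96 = (y - 1)*(y^4 + 3*y^3 - 18*y^2 - 32*y + 96) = (y - 2)*(y - 1)*(y^3 + 5*y^2 - 8*y - 48) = (y - 2)*(y - 1)*(y + 4)*(y^2 + y - 12) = (y - 3)*(y - 2)*(y - 1)*(y + 4)*(y + 4)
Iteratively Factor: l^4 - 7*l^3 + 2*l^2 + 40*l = (l - 4)*(l^3 - 3*l^2 - 10*l) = l*(l - 4)*(l^2 - 3*l - 10) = l*(l - 5)*(l - 4)*(l + 2)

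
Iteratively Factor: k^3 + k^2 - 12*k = (k)*(k^2 + k - 12) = k*(k - 3)*(k + 4)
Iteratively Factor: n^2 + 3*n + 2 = (n + 2)*(n + 1)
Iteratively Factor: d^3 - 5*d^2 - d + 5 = (d - 5)*(d^2 - 1) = (d - 5)*(d - 1)*(d + 1)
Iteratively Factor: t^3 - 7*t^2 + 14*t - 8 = (t - 1)*(t^2 - 6*t + 8) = (t - 4)*(t - 1)*(t - 2)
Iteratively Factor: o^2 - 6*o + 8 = (o - 4)*(o - 2)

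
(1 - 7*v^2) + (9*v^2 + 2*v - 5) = 2*v^2 + 2*v - 4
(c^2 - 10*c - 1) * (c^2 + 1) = c^4 - 10*c^3 - 10*c - 1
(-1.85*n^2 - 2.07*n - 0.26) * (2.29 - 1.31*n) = 2.4235*n^3 - 1.5248*n^2 - 4.3997*n - 0.5954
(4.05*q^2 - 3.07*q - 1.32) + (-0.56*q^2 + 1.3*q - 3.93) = 3.49*q^2 - 1.77*q - 5.25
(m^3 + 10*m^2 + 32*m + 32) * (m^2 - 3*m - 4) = m^5 + 7*m^4 - 2*m^3 - 104*m^2 - 224*m - 128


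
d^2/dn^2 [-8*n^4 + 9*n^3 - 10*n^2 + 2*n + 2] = -96*n^2 + 54*n - 20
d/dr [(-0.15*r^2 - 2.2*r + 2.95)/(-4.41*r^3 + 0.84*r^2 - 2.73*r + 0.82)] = (-0.6615*r^4 - 19.404*r^3 + 41.286*r^2 - 5.202*r + 6.2495)/(19.4481*r^6 - 7.4088*r^5 + 24.7842*r^4 - 11.8188*r^3 + 8.8305*r^2 - 4.4772*r + 0.6724)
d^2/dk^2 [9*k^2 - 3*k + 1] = 18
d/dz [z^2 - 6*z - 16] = 2*z - 6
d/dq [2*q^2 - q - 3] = 4*q - 1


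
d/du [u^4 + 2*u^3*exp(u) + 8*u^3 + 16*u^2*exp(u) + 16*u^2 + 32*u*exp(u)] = 2*u^3*exp(u) + 4*u^3 + 22*u^2*exp(u) + 24*u^2 + 64*u*exp(u) + 32*u + 32*exp(u)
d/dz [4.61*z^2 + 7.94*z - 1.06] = 9.22*z + 7.94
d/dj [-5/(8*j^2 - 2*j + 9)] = 10*(8*j - 1)/(8*j^2 - 2*j + 9)^2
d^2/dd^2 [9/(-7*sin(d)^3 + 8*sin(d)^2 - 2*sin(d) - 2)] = 9*(441*sin(d)^6 - 616*sin(d)^5 - 304*sin(d)^4 + 722*sin(d)^3 - 400*sin(d)^2 + 176*sin(d) - 40)/(7*sin(d)^3 - 8*sin(d)^2 + 2*sin(d) + 2)^3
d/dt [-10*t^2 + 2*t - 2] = 2 - 20*t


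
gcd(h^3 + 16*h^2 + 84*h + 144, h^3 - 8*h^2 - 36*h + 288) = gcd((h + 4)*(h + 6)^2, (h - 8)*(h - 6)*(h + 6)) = h + 6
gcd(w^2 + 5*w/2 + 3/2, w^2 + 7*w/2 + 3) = w + 3/2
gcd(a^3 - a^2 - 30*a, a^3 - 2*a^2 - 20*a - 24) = a - 6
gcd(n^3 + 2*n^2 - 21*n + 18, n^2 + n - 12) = n - 3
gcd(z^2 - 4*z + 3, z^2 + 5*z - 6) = z - 1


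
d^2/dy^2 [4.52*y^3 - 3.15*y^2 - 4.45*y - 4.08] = 27.12*y - 6.3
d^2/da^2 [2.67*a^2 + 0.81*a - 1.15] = 5.34000000000000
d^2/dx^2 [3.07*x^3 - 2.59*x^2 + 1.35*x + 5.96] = 18.42*x - 5.18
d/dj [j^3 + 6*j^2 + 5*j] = 3*j^2 + 12*j + 5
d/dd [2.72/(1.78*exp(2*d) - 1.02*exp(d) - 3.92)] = (2.7744 - 9.6832*exp(d))*exp(d)/(-1.78*exp(2*d) + 1.02*exp(d) + 3.92)^2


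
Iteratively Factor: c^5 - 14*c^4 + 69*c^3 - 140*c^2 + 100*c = (c - 5)*(c^4 - 9*c^3 + 24*c^2 - 20*c) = (c - 5)*(c - 2)*(c^3 - 7*c^2 + 10*c) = (c - 5)^2*(c - 2)*(c^2 - 2*c) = c*(c - 5)^2*(c - 2)*(c - 2)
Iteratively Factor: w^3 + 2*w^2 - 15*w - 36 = (w + 3)*(w^2 - w - 12) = (w + 3)^2*(w - 4)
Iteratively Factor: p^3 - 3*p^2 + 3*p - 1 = (p - 1)*(p^2 - 2*p + 1) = (p - 1)^2*(p - 1)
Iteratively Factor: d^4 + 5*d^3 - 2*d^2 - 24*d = (d - 2)*(d^3 + 7*d^2 + 12*d) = d*(d - 2)*(d^2 + 7*d + 12) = d*(d - 2)*(d + 3)*(d + 4)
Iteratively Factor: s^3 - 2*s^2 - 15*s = (s - 5)*(s^2 + 3*s) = s*(s - 5)*(s + 3)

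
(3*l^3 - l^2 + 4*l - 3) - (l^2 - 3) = 3*l^3 - 2*l^2 + 4*l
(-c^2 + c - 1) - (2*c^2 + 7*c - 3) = -3*c^2 - 6*c + 2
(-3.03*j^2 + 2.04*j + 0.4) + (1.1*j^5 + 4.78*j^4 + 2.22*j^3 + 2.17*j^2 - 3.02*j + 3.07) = 1.1*j^5 + 4.78*j^4 + 2.22*j^3 - 0.86*j^2 - 0.98*j + 3.47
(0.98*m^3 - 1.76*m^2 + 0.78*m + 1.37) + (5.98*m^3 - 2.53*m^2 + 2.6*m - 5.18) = 6.96*m^3 - 4.29*m^2 + 3.38*m - 3.81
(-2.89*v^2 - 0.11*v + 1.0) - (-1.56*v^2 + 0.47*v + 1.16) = -1.33*v^2 - 0.58*v - 0.16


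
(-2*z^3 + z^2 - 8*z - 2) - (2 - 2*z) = -2*z^3 + z^2 - 6*z - 4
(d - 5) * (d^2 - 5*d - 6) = d^3 - 10*d^2 + 19*d + 30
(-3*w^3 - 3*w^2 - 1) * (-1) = 3*w^3 + 3*w^2 + 1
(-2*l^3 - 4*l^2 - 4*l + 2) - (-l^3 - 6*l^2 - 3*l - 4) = -l^3 + 2*l^2 - l + 6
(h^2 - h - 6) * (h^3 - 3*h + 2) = h^5 - h^4 - 9*h^3 + 5*h^2 + 16*h - 12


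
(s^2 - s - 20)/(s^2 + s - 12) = (s - 5)/(s - 3)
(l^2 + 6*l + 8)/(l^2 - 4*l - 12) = (l + 4)/(l - 6)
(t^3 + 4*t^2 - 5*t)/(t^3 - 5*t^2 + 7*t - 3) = t*(t + 5)/(t^2 - 4*t + 3)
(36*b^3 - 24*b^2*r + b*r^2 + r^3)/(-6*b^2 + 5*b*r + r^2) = (6*b^2 - 5*b*r + r^2)/(-b + r)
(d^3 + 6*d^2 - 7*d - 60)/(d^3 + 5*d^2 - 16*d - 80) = (d - 3)/(d - 4)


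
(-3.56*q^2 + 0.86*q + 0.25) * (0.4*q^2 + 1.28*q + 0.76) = -1.424*q^4 - 4.2128*q^3 - 1.5048*q^2 + 0.9736*q + 0.19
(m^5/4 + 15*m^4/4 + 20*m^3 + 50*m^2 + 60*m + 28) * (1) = m^5/4 + 15*m^4/4 + 20*m^3 + 50*m^2 + 60*m + 28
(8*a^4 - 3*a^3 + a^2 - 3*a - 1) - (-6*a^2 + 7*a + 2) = 8*a^4 - 3*a^3 + 7*a^2 - 10*a - 3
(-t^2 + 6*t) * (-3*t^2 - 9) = 3*t^4 - 18*t^3 + 9*t^2 - 54*t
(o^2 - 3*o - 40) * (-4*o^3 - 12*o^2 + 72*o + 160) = -4*o^5 + 268*o^3 + 424*o^2 - 3360*o - 6400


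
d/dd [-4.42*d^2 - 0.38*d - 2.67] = -8.84*d - 0.38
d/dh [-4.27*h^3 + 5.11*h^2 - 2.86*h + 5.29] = -12.81*h^2 + 10.22*h - 2.86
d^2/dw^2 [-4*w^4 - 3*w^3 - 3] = 6*w*(-8*w - 3)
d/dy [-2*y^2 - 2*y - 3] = -4*y - 2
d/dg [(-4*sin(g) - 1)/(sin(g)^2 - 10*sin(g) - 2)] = 2*(sin(g) - cos(2*g))*cos(g)/(sin(g)^2 - 10*sin(g) - 2)^2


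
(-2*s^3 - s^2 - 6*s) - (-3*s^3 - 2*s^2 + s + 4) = s^3 + s^2 - 7*s - 4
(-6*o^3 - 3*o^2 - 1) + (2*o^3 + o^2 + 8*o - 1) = -4*o^3 - 2*o^2 + 8*o - 2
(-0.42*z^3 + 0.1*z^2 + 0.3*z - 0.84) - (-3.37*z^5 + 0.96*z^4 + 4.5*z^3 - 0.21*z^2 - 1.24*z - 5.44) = 3.37*z^5 - 0.96*z^4 - 4.92*z^3 + 0.31*z^2 + 1.54*z + 4.6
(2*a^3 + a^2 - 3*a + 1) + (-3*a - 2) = 2*a^3 + a^2 - 6*a - 1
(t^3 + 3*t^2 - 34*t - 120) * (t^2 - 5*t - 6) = t^5 - 2*t^4 - 55*t^3 + 32*t^2 + 804*t + 720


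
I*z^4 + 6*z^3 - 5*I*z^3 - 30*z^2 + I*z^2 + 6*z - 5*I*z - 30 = (z - 5)*(z - 6*I)*(z + I)*(I*z + 1)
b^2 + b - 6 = (b - 2)*(b + 3)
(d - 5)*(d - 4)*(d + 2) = d^3 - 7*d^2 + 2*d + 40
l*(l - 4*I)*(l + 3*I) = l^3 - I*l^2 + 12*l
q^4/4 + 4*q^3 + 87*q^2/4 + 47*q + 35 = (q/2 + 1)^2*(q + 5)*(q + 7)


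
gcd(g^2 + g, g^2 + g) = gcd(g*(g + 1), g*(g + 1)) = g^2 + g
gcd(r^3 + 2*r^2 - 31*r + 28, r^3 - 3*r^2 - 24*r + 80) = r - 4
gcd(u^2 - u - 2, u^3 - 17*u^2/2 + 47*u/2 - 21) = u - 2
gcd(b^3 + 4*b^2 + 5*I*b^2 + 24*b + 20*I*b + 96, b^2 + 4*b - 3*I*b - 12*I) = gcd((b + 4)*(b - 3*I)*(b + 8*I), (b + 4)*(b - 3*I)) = b^2 + b*(4 - 3*I) - 12*I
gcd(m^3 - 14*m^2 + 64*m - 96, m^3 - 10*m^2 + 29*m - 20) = m - 4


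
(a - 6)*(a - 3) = a^2 - 9*a + 18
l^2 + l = l*(l + 1)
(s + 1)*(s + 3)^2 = s^3 + 7*s^2 + 15*s + 9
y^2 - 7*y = y*(y - 7)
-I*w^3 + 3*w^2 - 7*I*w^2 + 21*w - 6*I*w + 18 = (w + 6)*(w + 3*I)*(-I*w - I)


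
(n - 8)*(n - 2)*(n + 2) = n^3 - 8*n^2 - 4*n + 32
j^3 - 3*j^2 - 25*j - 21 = (j - 7)*(j + 1)*(j + 3)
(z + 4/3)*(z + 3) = z^2 + 13*z/3 + 4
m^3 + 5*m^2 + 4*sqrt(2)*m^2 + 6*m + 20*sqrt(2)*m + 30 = (m + 5)*(m + sqrt(2))*(m + 3*sqrt(2))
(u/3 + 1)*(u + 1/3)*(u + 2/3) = u^3/3 + 4*u^2/3 + 29*u/27 + 2/9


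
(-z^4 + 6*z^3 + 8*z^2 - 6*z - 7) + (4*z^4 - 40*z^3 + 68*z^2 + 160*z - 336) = 3*z^4 - 34*z^3 + 76*z^2 + 154*z - 343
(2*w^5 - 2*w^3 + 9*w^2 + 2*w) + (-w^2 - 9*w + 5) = 2*w^5 - 2*w^3 + 8*w^2 - 7*w + 5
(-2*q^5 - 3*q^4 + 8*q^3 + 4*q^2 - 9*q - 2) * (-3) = 6*q^5 + 9*q^4 - 24*q^3 - 12*q^2 + 27*q + 6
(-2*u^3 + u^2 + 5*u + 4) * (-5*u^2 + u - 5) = 10*u^5 - 7*u^4 - 14*u^3 - 20*u^2 - 21*u - 20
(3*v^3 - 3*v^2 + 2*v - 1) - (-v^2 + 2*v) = 3*v^3 - 2*v^2 - 1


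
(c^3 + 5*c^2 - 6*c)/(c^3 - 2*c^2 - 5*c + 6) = c*(c + 6)/(c^2 - c - 6)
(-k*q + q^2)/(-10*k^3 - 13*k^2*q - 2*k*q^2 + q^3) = q*(k - q)/(10*k^3 + 13*k^2*q + 2*k*q^2 - q^3)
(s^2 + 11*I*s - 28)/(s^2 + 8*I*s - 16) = (s + 7*I)/(s + 4*I)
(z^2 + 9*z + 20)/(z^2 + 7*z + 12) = (z + 5)/(z + 3)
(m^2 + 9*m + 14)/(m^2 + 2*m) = (m + 7)/m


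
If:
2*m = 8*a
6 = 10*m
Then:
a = 3/20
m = 3/5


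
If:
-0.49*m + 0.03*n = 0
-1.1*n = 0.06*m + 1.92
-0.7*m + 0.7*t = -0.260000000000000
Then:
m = -0.11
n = -1.74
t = -0.48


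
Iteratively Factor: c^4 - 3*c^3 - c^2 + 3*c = (c + 1)*(c^3 - 4*c^2 + 3*c) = c*(c + 1)*(c^2 - 4*c + 3) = c*(c - 3)*(c + 1)*(c - 1)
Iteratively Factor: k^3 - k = (k + 1)*(k^2 - k) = k*(k + 1)*(k - 1)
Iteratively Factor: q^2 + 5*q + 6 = (q + 2)*(q + 3)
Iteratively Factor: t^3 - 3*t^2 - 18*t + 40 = (t + 4)*(t^2 - 7*t + 10) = (t - 5)*(t + 4)*(t - 2)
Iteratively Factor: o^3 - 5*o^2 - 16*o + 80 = (o + 4)*(o^2 - 9*o + 20) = (o - 4)*(o + 4)*(o - 5)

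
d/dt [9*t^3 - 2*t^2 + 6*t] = 27*t^2 - 4*t + 6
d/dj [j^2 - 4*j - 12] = 2*j - 4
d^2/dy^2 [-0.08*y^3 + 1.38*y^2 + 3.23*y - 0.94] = 2.76 - 0.48*y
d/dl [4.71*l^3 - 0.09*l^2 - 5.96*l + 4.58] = 14.13*l^2 - 0.18*l - 5.96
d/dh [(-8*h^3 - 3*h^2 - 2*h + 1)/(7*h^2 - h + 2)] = (-56*h^4 + 16*h^3 - 31*h^2 - 26*h - 3)/(49*h^4 - 14*h^3 + 29*h^2 - 4*h + 4)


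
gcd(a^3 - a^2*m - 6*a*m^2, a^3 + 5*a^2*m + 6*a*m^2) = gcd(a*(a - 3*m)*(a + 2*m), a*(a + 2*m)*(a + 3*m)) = a^2 + 2*a*m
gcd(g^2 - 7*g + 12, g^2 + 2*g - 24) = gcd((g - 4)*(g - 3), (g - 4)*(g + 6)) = g - 4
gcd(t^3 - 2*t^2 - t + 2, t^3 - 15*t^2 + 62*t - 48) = t - 1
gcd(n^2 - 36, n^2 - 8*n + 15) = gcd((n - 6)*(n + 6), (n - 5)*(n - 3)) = 1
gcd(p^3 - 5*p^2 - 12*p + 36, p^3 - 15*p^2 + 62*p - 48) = p - 6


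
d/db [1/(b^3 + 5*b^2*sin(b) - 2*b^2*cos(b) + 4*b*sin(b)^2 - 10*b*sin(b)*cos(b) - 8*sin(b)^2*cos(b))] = (-2*b^2*sin(b) - 5*b^2*cos(b) - 3*b^2 - 10*b*sin(b) - 4*b*sin(2*b) + 4*b*cos(b) + 10*b*cos(2*b) - 2*sin(b) + 5*sin(2*b) + 6*sin(3*b) + 2*cos(2*b) - 2)/((b + sin(b))^2*(b + 4*sin(b))^2*(b - 2*cos(b))^2)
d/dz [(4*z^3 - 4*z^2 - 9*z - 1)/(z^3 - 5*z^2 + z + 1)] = 2*(-8*z^4 + 13*z^3 - 17*z^2 - 9*z - 4)/(z^6 - 10*z^5 + 27*z^4 - 8*z^3 - 9*z^2 + 2*z + 1)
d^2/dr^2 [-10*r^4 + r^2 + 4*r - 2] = 2 - 120*r^2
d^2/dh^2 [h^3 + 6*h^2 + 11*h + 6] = 6*h + 12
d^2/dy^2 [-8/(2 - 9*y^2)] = 144*(27*y^2 + 2)/(9*y^2 - 2)^3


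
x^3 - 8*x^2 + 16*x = x*(x - 4)^2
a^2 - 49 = (a - 7)*(a + 7)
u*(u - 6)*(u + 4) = u^3 - 2*u^2 - 24*u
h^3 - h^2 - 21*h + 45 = (h - 3)^2*(h + 5)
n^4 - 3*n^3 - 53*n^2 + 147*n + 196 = (n - 7)*(n - 4)*(n + 1)*(n + 7)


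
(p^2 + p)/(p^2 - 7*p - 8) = p/(p - 8)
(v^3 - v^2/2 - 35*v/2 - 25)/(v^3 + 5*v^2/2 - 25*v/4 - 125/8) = 4*(v^2 - 3*v - 10)/(4*v^2 - 25)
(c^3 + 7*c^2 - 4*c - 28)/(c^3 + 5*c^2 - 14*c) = (c + 2)/c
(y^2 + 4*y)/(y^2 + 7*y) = (y + 4)/(y + 7)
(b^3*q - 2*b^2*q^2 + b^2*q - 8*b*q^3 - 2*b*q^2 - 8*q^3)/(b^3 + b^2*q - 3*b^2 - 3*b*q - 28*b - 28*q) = q*(-b^3 + 2*b^2*q - b^2 + 8*b*q^2 + 2*b*q + 8*q^2)/(-b^3 - b^2*q + 3*b^2 + 3*b*q + 28*b + 28*q)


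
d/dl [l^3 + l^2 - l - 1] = 3*l^2 + 2*l - 1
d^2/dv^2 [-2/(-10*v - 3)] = 400/(10*v + 3)^3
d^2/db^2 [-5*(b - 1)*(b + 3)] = -10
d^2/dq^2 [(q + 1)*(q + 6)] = 2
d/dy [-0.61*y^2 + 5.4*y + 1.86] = 5.4 - 1.22*y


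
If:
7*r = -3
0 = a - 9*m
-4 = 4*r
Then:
No Solution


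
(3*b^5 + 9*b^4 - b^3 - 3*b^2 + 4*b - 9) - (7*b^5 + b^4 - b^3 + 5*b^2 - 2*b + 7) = -4*b^5 + 8*b^4 - 8*b^2 + 6*b - 16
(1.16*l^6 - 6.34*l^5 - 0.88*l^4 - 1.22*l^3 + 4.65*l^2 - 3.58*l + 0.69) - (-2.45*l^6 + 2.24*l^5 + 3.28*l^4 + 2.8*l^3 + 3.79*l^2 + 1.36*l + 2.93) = 3.61*l^6 - 8.58*l^5 - 4.16*l^4 - 4.02*l^3 + 0.86*l^2 - 4.94*l - 2.24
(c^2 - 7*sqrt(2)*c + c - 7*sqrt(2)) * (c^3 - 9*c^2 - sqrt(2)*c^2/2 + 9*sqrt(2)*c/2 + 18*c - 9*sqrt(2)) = c^5 - 15*sqrt(2)*c^4/2 - 8*c^4 + 16*c^3 + 60*sqrt(2)*c^3 - 135*sqrt(2)*c^2/2 - 38*c^2 - 135*sqrt(2)*c + 63*c + 126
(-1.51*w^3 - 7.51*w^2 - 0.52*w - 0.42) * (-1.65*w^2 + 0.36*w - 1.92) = 2.4915*w^5 + 11.8479*w^4 + 1.0536*w^3 + 14.925*w^2 + 0.8472*w + 0.8064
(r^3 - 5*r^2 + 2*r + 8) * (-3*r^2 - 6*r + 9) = -3*r^5 + 9*r^4 + 33*r^3 - 81*r^2 - 30*r + 72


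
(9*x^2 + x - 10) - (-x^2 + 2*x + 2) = 10*x^2 - x - 12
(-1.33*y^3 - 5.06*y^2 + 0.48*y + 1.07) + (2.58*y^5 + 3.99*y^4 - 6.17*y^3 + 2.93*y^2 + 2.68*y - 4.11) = 2.58*y^5 + 3.99*y^4 - 7.5*y^3 - 2.13*y^2 + 3.16*y - 3.04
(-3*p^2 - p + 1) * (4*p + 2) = -12*p^3 - 10*p^2 + 2*p + 2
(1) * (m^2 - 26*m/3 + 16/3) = m^2 - 26*m/3 + 16/3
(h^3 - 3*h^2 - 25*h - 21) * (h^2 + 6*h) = h^5 + 3*h^4 - 43*h^3 - 171*h^2 - 126*h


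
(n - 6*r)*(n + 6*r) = n^2 - 36*r^2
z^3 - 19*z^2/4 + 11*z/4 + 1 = (z - 4)*(z - 1)*(z + 1/4)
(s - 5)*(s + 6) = s^2 + s - 30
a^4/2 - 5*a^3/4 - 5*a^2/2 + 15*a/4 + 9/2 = (a/2 + 1/2)*(a - 3)*(a - 2)*(a + 3/2)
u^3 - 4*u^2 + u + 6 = (u - 3)*(u - 2)*(u + 1)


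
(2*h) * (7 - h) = -2*h^2 + 14*h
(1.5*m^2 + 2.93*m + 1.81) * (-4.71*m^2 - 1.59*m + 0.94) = -7.065*m^4 - 16.1853*m^3 - 11.7738*m^2 - 0.1237*m + 1.7014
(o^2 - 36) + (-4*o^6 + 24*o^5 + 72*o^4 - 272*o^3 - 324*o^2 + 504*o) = -4*o^6 + 24*o^5 + 72*o^4 - 272*o^3 - 323*o^2 + 504*o - 36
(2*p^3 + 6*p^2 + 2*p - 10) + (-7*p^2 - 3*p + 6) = 2*p^3 - p^2 - p - 4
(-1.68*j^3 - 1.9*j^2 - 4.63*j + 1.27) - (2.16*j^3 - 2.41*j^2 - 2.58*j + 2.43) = -3.84*j^3 + 0.51*j^2 - 2.05*j - 1.16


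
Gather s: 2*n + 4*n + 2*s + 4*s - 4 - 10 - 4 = 6*n + 6*s - 18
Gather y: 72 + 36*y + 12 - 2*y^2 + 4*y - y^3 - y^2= -y^3 - 3*y^2 + 40*y + 84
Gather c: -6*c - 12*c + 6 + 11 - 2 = 15 - 18*c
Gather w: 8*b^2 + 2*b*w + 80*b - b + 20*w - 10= 8*b^2 + 79*b + w*(2*b + 20) - 10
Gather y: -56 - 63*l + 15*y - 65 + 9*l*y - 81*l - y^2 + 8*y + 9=-144*l - y^2 + y*(9*l + 23) - 112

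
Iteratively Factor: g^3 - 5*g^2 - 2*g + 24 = (g + 2)*(g^2 - 7*g + 12) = (g - 3)*(g + 2)*(g - 4)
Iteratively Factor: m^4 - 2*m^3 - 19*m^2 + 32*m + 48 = (m + 1)*(m^3 - 3*m^2 - 16*m + 48) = (m - 3)*(m + 1)*(m^2 - 16) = (m - 4)*(m - 3)*(m + 1)*(m + 4)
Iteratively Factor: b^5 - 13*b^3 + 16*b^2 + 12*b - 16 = (b - 2)*(b^4 + 2*b^3 - 9*b^2 - 2*b + 8) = (b - 2)*(b + 1)*(b^3 + b^2 - 10*b + 8) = (b - 2)*(b - 1)*(b + 1)*(b^2 + 2*b - 8) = (b - 2)^2*(b - 1)*(b + 1)*(b + 4)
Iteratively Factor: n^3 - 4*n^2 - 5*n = (n + 1)*(n^2 - 5*n) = n*(n + 1)*(n - 5)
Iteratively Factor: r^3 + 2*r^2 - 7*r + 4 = (r - 1)*(r^2 + 3*r - 4) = (r - 1)*(r + 4)*(r - 1)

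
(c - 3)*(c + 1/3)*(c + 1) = c^3 - 5*c^2/3 - 11*c/3 - 1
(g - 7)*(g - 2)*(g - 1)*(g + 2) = g^4 - 8*g^3 + 3*g^2 + 32*g - 28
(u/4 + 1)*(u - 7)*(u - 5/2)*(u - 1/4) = u^4/4 - 23*u^3/16 - 153*u^2/32 + 601*u/32 - 35/8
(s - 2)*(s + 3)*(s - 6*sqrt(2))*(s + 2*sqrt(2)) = s^4 - 4*sqrt(2)*s^3 + s^3 - 30*s^2 - 4*sqrt(2)*s^2 - 24*s + 24*sqrt(2)*s + 144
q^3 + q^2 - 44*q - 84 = (q - 7)*(q + 2)*(q + 6)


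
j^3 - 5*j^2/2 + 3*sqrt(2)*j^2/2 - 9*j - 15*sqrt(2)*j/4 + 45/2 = (j - 5/2)*(j - 3*sqrt(2)/2)*(j + 3*sqrt(2))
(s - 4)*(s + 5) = s^2 + s - 20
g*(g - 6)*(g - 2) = g^3 - 8*g^2 + 12*g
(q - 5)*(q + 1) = q^2 - 4*q - 5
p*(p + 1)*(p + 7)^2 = p^4 + 15*p^3 + 63*p^2 + 49*p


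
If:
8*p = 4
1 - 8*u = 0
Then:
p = 1/2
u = 1/8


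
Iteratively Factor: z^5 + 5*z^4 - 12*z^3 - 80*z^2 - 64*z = (z)*(z^4 + 5*z^3 - 12*z^2 - 80*z - 64) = z*(z + 4)*(z^3 + z^2 - 16*z - 16) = z*(z + 4)^2*(z^2 - 3*z - 4) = z*(z - 4)*(z + 4)^2*(z + 1)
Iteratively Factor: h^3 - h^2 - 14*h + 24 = (h - 2)*(h^2 + h - 12) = (h - 2)*(h + 4)*(h - 3)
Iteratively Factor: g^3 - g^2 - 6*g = (g - 3)*(g^2 + 2*g) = g*(g - 3)*(g + 2)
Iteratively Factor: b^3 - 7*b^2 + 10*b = (b)*(b^2 - 7*b + 10) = b*(b - 2)*(b - 5)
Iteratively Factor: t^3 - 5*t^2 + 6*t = (t - 2)*(t^2 - 3*t) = (t - 3)*(t - 2)*(t)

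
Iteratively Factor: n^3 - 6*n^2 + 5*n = (n - 1)*(n^2 - 5*n) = n*(n - 1)*(n - 5)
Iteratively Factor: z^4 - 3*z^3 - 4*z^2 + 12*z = (z - 3)*(z^3 - 4*z) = (z - 3)*(z + 2)*(z^2 - 2*z) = (z - 3)*(z - 2)*(z + 2)*(z)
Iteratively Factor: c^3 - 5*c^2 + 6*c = (c)*(c^2 - 5*c + 6) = c*(c - 2)*(c - 3)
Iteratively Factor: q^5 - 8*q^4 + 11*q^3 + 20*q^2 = (q)*(q^4 - 8*q^3 + 11*q^2 + 20*q) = q^2*(q^3 - 8*q^2 + 11*q + 20) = q^2*(q - 4)*(q^2 - 4*q - 5) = q^2*(q - 4)*(q + 1)*(q - 5)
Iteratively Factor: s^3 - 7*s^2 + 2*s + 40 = (s - 4)*(s^2 - 3*s - 10) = (s - 5)*(s - 4)*(s + 2)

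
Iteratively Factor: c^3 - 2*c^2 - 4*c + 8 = (c + 2)*(c^2 - 4*c + 4) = (c - 2)*(c + 2)*(c - 2)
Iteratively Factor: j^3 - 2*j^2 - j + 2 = (j + 1)*(j^2 - 3*j + 2) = (j - 1)*(j + 1)*(j - 2)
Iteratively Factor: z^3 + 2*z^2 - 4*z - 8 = (z - 2)*(z^2 + 4*z + 4) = (z - 2)*(z + 2)*(z + 2)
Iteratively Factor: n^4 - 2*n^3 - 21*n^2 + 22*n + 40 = (n + 1)*(n^3 - 3*n^2 - 18*n + 40) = (n - 5)*(n + 1)*(n^2 + 2*n - 8) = (n - 5)*(n + 1)*(n + 4)*(n - 2)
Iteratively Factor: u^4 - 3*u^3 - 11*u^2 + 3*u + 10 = (u - 5)*(u^3 + 2*u^2 - u - 2) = (u - 5)*(u + 1)*(u^2 + u - 2) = (u - 5)*(u - 1)*(u + 1)*(u + 2)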